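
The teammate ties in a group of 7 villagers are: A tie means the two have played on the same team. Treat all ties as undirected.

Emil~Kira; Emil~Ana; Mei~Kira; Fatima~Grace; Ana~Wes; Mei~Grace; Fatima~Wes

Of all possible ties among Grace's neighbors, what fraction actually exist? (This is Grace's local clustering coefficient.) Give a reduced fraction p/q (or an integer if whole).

0

Grace's neighbors: Fatima and Mei (k = 2).
Possible neighbor pairs: C(2,2) = 1. Edges among them: none → e = 0.
Clustering(Grace) = 0/1.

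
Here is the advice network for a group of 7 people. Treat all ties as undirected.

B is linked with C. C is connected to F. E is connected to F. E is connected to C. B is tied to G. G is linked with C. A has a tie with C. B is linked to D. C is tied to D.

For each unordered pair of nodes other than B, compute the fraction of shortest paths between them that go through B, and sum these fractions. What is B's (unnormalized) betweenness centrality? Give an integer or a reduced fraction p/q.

Pairs whose geodesics pass through B — G–D: 1/2.
All other pairs contribute 0.
Summing the contributions gives betweenness(B) = 1/2.

1/2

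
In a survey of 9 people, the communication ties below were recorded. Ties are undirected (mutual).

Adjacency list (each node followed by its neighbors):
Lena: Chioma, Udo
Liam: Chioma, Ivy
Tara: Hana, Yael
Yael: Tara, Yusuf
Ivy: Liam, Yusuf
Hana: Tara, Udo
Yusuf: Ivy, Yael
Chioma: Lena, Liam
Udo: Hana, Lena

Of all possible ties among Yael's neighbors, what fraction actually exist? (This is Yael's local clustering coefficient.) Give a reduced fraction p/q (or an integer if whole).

Yael's neighbors: Tara and Yusuf (k = 2).
Possible neighbor pairs: C(2,2) = 1. Edges among them: none → e = 0.
Clustering(Yael) = 0/1.

0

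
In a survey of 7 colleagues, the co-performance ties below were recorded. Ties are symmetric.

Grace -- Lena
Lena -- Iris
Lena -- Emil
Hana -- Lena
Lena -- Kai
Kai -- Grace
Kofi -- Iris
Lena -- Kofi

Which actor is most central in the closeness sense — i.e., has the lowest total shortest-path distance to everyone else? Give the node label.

Lena

Farness (sum of distances to all others) for each node — Emil:11, Grace:10, Hana:11, Iris:10, Kai:10, Kofi:10, Lena:6.
The smallest farness is 6, for Lena, so Lena has the highest closeness.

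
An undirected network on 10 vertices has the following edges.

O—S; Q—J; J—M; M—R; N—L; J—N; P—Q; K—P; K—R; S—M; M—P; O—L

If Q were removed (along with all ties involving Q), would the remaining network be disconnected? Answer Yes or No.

No

Even without Q, every remaining node can still reach every other (the residual graph is connected), so Q is not a cut vertex.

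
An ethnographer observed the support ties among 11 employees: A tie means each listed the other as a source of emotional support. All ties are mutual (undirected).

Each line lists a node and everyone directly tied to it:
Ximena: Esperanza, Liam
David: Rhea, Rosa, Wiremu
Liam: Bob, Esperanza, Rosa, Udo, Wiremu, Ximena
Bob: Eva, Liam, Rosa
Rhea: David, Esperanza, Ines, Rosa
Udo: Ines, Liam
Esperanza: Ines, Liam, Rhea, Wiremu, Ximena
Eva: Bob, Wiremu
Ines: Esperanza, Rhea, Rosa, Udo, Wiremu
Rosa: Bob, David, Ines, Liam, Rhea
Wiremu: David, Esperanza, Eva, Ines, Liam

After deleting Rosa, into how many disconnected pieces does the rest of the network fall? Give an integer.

Rosa's neighbors (Bob, David, Ines, Liam, and Rhea) remain reachable from one another through other ties, so the rest of the network stays in one piece.

1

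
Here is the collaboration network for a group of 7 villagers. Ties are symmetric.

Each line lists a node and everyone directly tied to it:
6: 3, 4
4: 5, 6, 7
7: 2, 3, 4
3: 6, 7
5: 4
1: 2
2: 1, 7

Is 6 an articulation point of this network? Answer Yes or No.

Even without 6, every remaining node can still reach every other (the residual graph is connected), so 6 is not a cut vertex.

No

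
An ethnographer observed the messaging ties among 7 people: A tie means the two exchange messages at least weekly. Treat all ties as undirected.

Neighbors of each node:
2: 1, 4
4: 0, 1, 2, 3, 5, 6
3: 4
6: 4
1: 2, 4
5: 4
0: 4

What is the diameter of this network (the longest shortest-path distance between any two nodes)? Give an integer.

2

Eccentricity of each node (its greatest distance to any other): 0:2, 1:2, 2:2, 3:2, 4:1, 5:2, 6:2.
The maximum eccentricity is 2, realized for instance by the pair 6–0 via 6 – 4 – 0. So the diameter is 2.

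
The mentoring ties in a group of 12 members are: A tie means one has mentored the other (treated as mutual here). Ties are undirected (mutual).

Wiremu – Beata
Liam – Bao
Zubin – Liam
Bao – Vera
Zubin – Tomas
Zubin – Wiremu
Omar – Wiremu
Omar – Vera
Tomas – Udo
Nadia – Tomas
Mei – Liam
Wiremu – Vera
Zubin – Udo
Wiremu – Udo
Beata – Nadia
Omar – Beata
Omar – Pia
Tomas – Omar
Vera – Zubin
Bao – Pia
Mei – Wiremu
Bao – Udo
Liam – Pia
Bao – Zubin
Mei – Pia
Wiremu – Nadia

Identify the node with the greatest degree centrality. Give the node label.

Degrees — Bao:5, Beata:3, Liam:4, Mei:3, Nadia:3, Omar:5, Pia:4, Tomas:4, Udo:4, Vera:4, Wiremu:7, Zubin:6.
The maximum is 7, attained only by Wiremu.

Wiremu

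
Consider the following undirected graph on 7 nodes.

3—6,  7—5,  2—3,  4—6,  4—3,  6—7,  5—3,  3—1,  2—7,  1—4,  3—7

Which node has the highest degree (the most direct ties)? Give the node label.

3

Degrees — 1:2, 2:2, 3:6, 4:3, 5:2, 6:3, 7:4.
The maximum is 6, attained only by 3.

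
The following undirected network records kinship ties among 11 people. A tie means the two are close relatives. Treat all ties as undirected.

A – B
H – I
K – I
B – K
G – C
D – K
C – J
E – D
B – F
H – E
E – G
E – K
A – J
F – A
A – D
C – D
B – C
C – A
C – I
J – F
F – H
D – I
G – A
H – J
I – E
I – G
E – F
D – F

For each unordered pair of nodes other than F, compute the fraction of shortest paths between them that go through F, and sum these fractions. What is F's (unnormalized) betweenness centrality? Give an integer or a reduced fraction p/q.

Pairs whose geodesics pass through F — E–B: 1/2; E–A: 1/3; E–J: 1/2; B–H: 1; B–D: 1/4; B–J: 1/3; H–D: 1/3; H–A: 1/2; D–J: 1/3; J–K: 3/10.
All other pairs contribute 0.
Summing the contributions gives betweenness(F) = 263/60.

263/60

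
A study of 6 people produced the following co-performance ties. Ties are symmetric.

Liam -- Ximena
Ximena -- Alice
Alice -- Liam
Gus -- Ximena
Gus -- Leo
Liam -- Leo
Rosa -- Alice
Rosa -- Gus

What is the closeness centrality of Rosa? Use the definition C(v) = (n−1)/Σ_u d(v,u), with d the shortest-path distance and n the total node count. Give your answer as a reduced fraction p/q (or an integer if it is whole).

5/8

Distances from Rosa: Alice:1, Gus:1, Leo:2, Liam:2, Ximena:2. Sum = 8.
n = 6, so closeness = 5/8.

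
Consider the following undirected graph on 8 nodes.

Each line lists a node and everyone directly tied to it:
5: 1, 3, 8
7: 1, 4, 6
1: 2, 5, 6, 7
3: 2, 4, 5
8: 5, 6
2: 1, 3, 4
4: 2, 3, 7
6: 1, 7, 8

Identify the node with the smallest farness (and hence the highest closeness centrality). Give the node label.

1

Farness (sum of distances to all others) for each node — 1:10, 2:12, 3:12, 4:12, 5:11, 6:12, 7:11, 8:14.
The smallest farness is 10, for 1, so 1 has the highest closeness.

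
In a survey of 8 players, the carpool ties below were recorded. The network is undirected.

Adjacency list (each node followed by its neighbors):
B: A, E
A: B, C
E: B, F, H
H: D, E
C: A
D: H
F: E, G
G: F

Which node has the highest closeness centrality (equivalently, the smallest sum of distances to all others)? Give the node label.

Farness (sum of distances to all others) for each node — A:18, B:14, C:24, D:22, E:12, F:16, G:22, H:16.
The smallest farness is 12, for E, so E has the highest closeness.

E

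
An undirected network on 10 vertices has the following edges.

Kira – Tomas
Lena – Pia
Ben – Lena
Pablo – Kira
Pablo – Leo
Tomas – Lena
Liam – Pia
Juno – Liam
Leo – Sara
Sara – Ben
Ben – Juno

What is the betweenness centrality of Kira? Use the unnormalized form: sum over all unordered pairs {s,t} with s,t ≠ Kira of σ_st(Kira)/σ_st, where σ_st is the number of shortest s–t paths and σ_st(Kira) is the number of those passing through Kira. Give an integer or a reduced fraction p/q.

Pairs whose geodesics pass through Kira — Liam–Pablo: 1/2; Pia–Pablo: 1; Lena–Pablo: 1; Tomas–Pablo: 1; Tomas–Leo: 1.
All other pairs contribute 0.
Summing the contributions gives betweenness(Kira) = 9/2.

9/2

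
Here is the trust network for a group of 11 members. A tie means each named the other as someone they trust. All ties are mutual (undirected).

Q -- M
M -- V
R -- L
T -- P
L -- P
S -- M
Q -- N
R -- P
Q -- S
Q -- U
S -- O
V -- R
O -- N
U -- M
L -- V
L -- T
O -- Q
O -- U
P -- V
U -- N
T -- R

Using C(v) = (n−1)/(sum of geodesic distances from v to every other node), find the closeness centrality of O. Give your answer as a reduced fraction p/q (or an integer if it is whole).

5/13

Distances from O: L:4, M:2, N:1, P:4, Q:1, R:4, S:1, T:5, U:1, V:3. Sum = 26.
n = 11, so closeness = 10/26 = 5/13.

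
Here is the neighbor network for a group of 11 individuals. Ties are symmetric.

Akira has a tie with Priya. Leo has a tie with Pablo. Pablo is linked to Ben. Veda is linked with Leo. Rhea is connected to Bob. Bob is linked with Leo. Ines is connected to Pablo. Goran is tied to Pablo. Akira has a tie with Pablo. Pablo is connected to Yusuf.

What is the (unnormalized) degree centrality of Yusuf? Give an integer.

1

Yusuf is directly tied to Pablo. That is 1 neighbor, so the degree of Yusuf is 1.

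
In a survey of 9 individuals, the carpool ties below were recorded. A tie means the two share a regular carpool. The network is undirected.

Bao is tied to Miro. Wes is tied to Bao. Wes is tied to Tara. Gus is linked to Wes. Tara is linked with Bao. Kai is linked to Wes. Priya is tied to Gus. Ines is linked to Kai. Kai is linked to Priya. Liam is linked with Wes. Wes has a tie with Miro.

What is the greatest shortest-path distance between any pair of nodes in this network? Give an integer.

3

Eccentricity of each node (its greatest distance to any other): Bao:3, Gus:3, Ines:3, Kai:2, Liam:3, Miro:3, Priya:3, Tara:3, Wes:2.
The maximum eccentricity is 3, realized for instance by the pair Priya–Liam via Priya – Kai – Wes – Liam. So the diameter is 3.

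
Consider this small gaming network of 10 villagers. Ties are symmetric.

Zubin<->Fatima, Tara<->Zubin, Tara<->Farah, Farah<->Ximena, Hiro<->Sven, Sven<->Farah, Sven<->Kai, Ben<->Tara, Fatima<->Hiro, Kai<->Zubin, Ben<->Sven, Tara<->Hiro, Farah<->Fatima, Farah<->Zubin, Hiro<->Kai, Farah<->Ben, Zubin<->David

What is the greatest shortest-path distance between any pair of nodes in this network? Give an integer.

Eccentricity of each node (its greatest distance to any other): Ben:3, David:3, Farah:2, Fatima:2, Hiro:3, Kai:3, Sven:3, Tara:2, Ximena:3, Zubin:2.
The maximum eccentricity is 3, realized for instance by the pair David–Sven via David – Zubin – Farah – Sven. So the diameter is 3.

3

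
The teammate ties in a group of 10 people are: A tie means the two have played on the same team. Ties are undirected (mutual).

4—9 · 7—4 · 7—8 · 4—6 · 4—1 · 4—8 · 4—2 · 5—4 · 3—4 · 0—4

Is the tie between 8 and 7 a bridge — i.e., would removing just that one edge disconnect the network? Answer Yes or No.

No

Even without that edge, 8 still reaches 7 via 8 – 4 – 7, so the network stays connected. Not a bridge.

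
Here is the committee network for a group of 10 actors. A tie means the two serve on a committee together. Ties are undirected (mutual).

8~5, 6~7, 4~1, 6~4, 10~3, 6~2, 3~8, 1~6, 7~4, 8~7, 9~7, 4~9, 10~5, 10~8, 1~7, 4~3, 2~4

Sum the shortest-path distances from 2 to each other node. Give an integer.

Distances from 2: 1:2, 3:2, 4:1, 5:4, 6:1, 7:2, 8:3, 9:2, 10:3.
Sum = 2 + 2 + 1 + 4 + 1 + 2 + 3 + 2 + 3 = 20.

20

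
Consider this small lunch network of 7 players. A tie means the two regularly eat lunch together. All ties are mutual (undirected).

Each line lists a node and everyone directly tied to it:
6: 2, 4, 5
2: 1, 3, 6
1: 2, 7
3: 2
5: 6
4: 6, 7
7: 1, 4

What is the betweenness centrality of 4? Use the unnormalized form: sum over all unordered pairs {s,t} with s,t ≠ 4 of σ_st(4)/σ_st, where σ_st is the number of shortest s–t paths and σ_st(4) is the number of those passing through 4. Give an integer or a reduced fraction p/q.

Pairs whose geodesics pass through 4 — 5–7: 1; 7–6: 1.
All other pairs contribute 0.
Summing the contributions gives betweenness(4) = 2.

2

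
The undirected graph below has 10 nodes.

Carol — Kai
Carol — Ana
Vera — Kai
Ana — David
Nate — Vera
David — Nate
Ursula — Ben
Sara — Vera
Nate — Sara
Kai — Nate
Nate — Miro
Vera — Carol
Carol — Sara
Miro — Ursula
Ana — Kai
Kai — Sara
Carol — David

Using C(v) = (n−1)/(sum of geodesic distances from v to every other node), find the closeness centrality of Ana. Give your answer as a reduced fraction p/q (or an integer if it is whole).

3/7

Distances from Ana: Ben:5, Carol:1, David:1, Kai:1, Miro:3, Nate:2, Sara:2, Ursula:4, Vera:2. Sum = 21.
n = 10, so closeness = 9/21 = 3/7.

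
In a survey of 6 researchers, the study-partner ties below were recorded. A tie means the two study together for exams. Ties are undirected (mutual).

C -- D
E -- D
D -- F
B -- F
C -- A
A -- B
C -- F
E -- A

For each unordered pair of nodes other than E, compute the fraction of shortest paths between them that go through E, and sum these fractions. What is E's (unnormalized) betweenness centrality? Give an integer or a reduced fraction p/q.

Pairs whose geodesics pass through E — D–A: 1/2.
All other pairs contribute 0.
Summing the contributions gives betweenness(E) = 1/2.

1/2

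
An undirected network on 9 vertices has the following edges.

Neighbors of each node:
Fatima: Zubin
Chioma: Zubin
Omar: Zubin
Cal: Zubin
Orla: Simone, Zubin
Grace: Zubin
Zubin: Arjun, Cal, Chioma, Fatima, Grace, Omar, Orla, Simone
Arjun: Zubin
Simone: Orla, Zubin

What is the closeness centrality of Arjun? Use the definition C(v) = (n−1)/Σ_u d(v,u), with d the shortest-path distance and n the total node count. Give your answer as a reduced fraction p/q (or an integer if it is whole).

8/15

Distances from Arjun: Cal:2, Chioma:2, Fatima:2, Grace:2, Omar:2, Orla:2, Simone:2, Zubin:1. Sum = 15.
n = 9, so closeness = 8/15.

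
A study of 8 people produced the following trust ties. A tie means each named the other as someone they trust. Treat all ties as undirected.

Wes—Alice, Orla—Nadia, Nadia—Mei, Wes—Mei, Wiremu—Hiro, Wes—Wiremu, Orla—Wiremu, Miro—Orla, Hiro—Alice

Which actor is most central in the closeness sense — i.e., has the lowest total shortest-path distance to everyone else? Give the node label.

Farness (sum of distances to all others) for each node — Alice:16, Hiro:15, Mei:14, Miro:18, Nadia:14, Orla:12, Wes:12, Wiremu:11.
The smallest farness is 11, for Wiremu, so Wiremu has the highest closeness.

Wiremu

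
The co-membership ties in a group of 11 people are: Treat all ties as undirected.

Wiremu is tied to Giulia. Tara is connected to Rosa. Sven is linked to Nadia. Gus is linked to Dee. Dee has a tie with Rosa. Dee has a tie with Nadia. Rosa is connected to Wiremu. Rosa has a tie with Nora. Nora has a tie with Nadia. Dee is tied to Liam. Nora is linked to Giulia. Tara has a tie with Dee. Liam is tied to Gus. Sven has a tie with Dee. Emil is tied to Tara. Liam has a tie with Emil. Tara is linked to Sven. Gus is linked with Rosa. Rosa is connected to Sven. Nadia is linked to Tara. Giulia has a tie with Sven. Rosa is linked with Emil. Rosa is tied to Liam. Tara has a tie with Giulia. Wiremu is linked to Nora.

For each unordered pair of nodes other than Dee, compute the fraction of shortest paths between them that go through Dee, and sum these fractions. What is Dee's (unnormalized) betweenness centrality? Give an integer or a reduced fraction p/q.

Pairs whose geodesics pass through Dee — Gus–Nadia: 1; Gus–Sven: 1/2; Gus–Giulia: 2/6; Gus–Tara: 1/2; Liam–Nadia: 1; Liam–Sven: 1/2; Liam–Giulia: 2/7; Liam–Tara: 1/3; Nadia–Rosa: 1/4.
All other pairs contribute 0.
Summing the contributions gives betweenness(Dee) = 395/84.

395/84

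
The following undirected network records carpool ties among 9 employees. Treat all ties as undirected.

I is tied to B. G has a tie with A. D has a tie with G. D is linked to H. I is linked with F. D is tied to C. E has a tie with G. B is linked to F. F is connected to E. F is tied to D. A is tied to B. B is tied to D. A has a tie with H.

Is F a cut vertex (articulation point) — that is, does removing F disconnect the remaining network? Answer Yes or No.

No

Even without F, every remaining node can still reach every other (the residual graph is connected), so F is not a cut vertex.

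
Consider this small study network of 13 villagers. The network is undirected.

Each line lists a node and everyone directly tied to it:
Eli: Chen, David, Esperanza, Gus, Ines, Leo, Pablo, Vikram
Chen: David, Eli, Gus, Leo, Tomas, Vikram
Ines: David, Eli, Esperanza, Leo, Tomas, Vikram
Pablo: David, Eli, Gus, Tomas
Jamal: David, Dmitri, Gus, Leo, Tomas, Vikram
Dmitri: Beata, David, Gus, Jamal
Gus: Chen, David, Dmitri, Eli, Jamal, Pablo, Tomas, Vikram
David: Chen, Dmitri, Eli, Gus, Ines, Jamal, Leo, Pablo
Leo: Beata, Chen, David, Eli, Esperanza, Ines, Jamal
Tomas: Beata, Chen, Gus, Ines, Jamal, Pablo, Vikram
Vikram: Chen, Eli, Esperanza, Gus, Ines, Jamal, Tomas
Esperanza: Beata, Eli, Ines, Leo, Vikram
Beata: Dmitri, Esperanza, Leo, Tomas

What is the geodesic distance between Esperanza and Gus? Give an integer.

One shortest route is Esperanza – Vikram – Gus, which uses 2 edges, and Esperanza and Gus are not directly tied, so nothing shorter exists. So d(Esperanza,Gus) = 2.

2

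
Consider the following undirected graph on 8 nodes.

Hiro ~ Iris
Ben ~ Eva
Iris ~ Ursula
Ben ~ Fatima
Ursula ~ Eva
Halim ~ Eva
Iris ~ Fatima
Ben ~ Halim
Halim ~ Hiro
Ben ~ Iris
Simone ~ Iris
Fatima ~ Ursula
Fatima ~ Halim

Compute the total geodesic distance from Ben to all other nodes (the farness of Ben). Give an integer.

Distances from Ben: Eva:1, Fatima:1, Halim:1, Hiro:2, Iris:1, Simone:2, Ursula:2.
Sum = 1 + 1 + 1 + 2 + 1 + 2 + 2 = 10.

10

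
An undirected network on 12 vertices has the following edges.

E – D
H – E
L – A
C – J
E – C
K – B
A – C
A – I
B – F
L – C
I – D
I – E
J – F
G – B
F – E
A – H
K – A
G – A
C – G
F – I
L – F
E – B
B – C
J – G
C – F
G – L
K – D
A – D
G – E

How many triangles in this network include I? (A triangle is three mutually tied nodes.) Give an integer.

I's neighbors: A, D, E, and F.
Neighbor pairs that are themselves tied: I–A–D; I–D–E; I–E–F. Each forms one triangle with I, for 3 in total.

3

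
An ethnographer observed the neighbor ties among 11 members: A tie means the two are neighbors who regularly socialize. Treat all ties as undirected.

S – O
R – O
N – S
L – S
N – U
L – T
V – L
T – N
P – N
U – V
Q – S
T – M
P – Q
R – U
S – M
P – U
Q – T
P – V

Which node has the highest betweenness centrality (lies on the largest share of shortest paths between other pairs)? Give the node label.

S

Unnormalized betweenness of each node: L:4, M:1/2, N:19/3, O:3, P:10/3, Q:7/3, R:11/6, S:25/2, T:13/3, U:19/3, V:5/2.
S has the largest value, 25/2, making it the main broker — the node through which the most shortest paths run.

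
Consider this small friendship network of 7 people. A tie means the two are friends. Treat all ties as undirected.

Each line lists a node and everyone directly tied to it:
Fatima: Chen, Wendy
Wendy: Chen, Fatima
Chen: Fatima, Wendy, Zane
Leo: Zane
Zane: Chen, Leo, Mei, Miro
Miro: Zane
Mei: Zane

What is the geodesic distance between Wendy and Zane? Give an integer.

2

One shortest route is Wendy – Chen – Zane, which uses 2 edges, and Wendy and Zane are not directly tied, so nothing shorter exists. So d(Wendy,Zane) = 2.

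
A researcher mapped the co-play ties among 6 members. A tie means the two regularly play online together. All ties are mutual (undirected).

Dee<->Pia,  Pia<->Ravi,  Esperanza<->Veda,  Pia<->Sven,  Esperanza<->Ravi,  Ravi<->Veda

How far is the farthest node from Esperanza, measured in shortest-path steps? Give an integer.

Distances from Esperanza: Dee:3, Pia:2, Ravi:1, Sven:3, Veda:1.
The largest is 3 (to Sven and Dee), so the eccentricity of Esperanza is 3.

3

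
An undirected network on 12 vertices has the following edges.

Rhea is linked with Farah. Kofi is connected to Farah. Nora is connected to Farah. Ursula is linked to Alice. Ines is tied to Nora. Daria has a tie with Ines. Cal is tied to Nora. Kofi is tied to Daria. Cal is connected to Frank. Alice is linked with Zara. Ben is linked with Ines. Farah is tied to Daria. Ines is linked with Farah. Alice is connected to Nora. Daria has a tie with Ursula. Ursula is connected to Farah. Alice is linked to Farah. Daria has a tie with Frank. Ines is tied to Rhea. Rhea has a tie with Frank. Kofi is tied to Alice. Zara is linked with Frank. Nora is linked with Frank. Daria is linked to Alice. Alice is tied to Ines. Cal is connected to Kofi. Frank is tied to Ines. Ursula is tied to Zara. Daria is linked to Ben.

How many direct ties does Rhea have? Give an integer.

Rhea is directly tied to Farah, Frank, and Ines. That is 3 neighbors, so the degree of Rhea is 3.

3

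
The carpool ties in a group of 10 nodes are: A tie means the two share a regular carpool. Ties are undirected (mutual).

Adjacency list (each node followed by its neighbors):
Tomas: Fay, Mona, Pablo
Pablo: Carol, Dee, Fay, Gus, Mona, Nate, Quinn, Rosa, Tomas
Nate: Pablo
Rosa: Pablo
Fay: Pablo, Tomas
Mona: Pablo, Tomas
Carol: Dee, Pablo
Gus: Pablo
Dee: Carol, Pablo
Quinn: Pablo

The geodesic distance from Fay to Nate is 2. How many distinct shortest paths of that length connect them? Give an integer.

The shortest distance is 2, and the only length-2 path is Fay–Pablo–Nate. So there is exactly 1 shortest path.

1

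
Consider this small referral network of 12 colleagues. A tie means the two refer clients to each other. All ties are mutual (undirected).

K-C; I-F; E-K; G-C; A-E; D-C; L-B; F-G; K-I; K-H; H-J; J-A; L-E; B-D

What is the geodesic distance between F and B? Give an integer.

4

One shortest route is F – G – C – D – B, which uses 4 edges, and at distance 3 from F we only reach {D, E, H}, which does not include B. So d(F,B) = 4.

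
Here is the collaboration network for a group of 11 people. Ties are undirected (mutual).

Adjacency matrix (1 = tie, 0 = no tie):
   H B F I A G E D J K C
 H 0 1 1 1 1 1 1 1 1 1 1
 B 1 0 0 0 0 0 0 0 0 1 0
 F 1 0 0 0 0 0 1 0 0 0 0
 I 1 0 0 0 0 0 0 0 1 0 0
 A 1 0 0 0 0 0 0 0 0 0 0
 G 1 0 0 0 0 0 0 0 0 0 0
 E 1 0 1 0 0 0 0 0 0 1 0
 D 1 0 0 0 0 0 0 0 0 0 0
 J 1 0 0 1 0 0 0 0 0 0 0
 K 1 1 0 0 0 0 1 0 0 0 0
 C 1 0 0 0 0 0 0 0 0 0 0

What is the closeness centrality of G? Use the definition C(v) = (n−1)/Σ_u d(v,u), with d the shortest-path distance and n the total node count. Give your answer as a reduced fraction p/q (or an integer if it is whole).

Distances from G: A:2, B:2, C:2, D:2, E:2, F:2, H:1, I:2, J:2, K:2. Sum = 19.
n = 11, so closeness = 10/19.

10/19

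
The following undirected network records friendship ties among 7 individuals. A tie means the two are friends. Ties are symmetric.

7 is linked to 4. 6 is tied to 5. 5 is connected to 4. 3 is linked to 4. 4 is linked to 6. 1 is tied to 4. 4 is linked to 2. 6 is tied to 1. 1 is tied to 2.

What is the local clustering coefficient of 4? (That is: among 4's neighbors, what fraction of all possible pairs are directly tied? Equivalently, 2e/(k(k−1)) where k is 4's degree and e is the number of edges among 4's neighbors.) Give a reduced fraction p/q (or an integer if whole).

4's neighbors: 1, 2, 3, 5, 6, and 7 (k = 6).
Possible neighbor pairs: C(6,2) = 15. Edges among them: 1–2, 1–6, 5–6 → e = 3.
Clustering(4) = 3/15 = 1/5.

1/5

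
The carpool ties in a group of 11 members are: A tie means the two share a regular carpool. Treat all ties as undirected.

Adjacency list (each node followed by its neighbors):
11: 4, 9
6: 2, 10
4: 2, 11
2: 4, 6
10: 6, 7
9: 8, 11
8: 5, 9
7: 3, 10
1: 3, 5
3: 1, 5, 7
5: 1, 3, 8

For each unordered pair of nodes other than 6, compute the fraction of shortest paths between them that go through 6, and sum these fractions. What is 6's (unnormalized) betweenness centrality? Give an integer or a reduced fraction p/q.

Pairs whose geodesics pass through 6 — 2–5: 1/2; 2–1: 1; 2–3: 1; 2–7: 1; 2–10: 1; 4–3: 1/2; 4–7: 1; 4–10: 1; 11–7: 1/2; 11–10: 1; 9–10: 1/2.
All other pairs contribute 0.
Summing the contributions gives betweenness(6) = 9.

9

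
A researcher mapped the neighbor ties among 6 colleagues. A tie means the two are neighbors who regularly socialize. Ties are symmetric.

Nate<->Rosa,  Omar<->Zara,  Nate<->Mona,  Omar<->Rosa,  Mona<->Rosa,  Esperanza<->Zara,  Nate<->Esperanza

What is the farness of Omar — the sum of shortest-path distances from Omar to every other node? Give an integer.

8

Distances from Omar: Esperanza:2, Mona:2, Nate:2, Rosa:1, Zara:1.
Sum = 2 + 2 + 2 + 1 + 1 = 8.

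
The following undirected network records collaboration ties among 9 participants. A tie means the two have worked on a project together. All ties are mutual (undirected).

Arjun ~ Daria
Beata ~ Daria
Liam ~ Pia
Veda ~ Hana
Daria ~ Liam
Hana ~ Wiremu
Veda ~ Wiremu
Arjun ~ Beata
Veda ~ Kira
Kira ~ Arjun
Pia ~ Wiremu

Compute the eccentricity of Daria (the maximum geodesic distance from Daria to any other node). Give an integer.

4

Distances from Daria: Arjun:1, Beata:1, Hana:4, Kira:2, Liam:1, Pia:2, Veda:3, Wiremu:3.
The largest is 4 (to Hana), so the eccentricity of Daria is 4.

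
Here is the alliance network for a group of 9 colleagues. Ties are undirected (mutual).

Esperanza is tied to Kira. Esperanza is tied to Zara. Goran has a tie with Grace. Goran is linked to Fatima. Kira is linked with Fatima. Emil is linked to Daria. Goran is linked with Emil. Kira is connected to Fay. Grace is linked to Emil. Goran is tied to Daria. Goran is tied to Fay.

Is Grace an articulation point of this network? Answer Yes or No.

Even without Grace, every remaining node can still reach every other (the residual graph is connected), so Grace is not a cut vertex.

No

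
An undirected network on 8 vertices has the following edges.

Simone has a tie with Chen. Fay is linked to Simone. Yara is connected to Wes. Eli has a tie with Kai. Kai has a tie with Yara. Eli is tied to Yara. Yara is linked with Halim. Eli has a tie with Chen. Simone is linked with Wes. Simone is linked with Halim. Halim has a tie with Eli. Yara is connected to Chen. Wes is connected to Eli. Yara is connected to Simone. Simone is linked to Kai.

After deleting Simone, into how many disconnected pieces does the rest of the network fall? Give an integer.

Without Simone, the remaining ties split the others into: {Chen, Eli, Halim, Kai, Wes, Yara}; {Fay}.
That's 2 separate components.

2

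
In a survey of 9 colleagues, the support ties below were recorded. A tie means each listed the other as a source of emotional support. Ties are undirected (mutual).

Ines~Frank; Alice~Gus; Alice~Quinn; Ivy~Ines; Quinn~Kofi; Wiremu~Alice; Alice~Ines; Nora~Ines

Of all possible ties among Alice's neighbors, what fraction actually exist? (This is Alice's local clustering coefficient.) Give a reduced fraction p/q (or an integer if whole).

0

Alice's neighbors: Gus, Ines, Quinn, and Wiremu (k = 4).
Possible neighbor pairs: C(4,2) = 6. Edges among them: none → e = 0.
Clustering(Alice) = 0/6 = 0.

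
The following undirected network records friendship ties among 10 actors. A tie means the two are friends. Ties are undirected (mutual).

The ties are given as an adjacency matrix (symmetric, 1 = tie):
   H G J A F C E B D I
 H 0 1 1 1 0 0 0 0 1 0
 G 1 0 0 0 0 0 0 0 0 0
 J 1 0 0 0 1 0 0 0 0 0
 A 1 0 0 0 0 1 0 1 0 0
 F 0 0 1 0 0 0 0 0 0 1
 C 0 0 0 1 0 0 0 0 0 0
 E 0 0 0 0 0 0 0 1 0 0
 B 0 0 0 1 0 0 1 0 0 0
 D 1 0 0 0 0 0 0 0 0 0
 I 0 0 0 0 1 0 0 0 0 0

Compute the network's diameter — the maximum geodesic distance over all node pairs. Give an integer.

6

Eccentricity of each node (its greatest distance to any other): A:4, B:5, C:5, D:4, E:6, F:5, G:4, H:3, I:6, J:4.
The maximum eccentricity is 6, realized for instance by the pair E–I via E – B – A – H – J – F – I. So the diameter is 6.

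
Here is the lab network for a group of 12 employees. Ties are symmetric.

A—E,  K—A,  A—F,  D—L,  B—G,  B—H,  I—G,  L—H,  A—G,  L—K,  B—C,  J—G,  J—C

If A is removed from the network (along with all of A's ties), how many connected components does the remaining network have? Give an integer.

Without A, the remaining ties split the others into: {B, C, D, G, H, I, J, K, L}; {F}; {E}.
That's 3 separate components.

3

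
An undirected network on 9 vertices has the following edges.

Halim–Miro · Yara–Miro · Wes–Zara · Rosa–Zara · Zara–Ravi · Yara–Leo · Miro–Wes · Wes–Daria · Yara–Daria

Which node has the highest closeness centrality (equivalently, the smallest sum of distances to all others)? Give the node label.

Wes

Farness (sum of distances to all others) for each node — Daria:17, Halim:22, Leo:25, Miro:15, Ravi:24, Rosa:24, Wes:14, Yara:18, Zara:17.
The smallest farness is 14, for Wes, so Wes has the highest closeness.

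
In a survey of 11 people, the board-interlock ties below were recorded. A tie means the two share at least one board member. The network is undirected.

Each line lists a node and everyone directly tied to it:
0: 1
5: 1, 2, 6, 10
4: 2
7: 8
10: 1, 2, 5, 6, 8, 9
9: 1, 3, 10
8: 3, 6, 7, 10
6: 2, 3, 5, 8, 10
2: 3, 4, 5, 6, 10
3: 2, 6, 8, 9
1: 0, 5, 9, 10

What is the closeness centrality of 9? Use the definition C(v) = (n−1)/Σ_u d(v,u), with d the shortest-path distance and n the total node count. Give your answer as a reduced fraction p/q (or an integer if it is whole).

10/19

Distances from 9: 0:2, 1:1, 2:2, 3:1, 4:3, 5:2, 6:2, 7:3, 8:2, 10:1. Sum = 19.
n = 11, so closeness = 10/19.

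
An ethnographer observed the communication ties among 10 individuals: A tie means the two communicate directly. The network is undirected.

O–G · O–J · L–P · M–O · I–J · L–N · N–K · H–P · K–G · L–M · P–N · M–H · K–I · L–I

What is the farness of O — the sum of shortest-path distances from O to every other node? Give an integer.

Distances from O: G:1, H:2, I:2, J:1, K:2, L:2, M:1, N:3, P:3.
Sum = 1 + 2 + 2 + 1 + 2 + 2 + 1 + 3 + 3 = 17.

17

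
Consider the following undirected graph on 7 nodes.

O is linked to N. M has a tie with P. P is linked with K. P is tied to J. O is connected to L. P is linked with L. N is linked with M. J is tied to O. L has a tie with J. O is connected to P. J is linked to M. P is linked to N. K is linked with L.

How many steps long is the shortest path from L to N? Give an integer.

2

One shortest route is L – P – N, which uses 2 edges, and L and N are not directly tied, so nothing shorter exists. So d(L,N) = 2.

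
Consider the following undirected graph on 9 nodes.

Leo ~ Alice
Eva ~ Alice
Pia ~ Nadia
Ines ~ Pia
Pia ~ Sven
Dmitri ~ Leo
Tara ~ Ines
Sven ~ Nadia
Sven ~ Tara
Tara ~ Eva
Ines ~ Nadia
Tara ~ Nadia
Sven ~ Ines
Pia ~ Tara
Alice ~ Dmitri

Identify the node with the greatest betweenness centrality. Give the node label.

Unnormalized betweenness of each node: Alice:12, Dmitri:0, Eva:15, Ines:0, Leo:0, Nadia:0, Pia:0, Sven:0, Tara:16.
Tara has the largest value, 16, making it the main broker — the node through which the most shortest paths run.

Tara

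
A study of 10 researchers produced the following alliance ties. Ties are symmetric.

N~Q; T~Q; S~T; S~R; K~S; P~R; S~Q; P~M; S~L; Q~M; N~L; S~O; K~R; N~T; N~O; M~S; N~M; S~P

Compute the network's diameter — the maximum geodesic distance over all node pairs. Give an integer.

3

Eccentricity of each node (its greatest distance to any other): K:3, L:2, M:2, N:3, O:2, P:2, Q:2, R:3, S:2, T:2.
The maximum eccentricity is 3, realized for instance by the pair N–K via N – Q – S – K. So the diameter is 3.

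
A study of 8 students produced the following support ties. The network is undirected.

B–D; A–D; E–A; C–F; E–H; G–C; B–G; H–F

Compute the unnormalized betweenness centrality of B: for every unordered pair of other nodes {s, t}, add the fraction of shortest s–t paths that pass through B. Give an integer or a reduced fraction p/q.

9/2

Pairs whose geodesics pass through B — F–D: 1/2; E–G: 1/2; A–G: 1; A–C: 1/2; D–G: 1; D–C: 1.
All other pairs contribute 0.
Summing the contributions gives betweenness(B) = 9/2.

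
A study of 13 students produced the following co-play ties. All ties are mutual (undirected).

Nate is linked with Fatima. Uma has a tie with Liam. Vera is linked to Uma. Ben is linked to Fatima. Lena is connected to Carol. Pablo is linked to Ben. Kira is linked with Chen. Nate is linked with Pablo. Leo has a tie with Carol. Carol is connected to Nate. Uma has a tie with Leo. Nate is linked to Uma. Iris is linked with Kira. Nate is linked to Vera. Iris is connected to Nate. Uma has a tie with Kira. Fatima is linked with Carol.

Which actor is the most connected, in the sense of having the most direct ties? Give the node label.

Nate

Degrees — Ben:2, Carol:4, Chen:1, Fatima:3, Iris:2, Kira:3, Lena:1, Leo:2, Liam:1, Nate:6, Pablo:2, Uma:5, Vera:2.
The maximum is 6, attained only by Nate.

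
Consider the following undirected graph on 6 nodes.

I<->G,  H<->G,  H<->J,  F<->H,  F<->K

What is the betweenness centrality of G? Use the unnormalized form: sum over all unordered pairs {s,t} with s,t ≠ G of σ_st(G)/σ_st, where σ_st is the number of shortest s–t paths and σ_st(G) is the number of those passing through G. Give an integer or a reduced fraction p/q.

Pairs whose geodesics pass through G — I–F: 1; I–J: 1; I–H: 1; I–K: 1.
All other pairs contribute 0.
Summing the contributions gives betweenness(G) = 4.

4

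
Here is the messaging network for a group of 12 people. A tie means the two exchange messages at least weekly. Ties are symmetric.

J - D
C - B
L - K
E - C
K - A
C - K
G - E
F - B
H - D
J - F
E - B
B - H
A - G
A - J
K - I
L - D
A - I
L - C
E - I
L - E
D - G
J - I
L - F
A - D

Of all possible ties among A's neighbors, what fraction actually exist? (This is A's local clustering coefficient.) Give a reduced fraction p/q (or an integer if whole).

2/5

A's neighbors: D, G, I, J, and K (k = 5).
Possible neighbor pairs: C(5,2) = 10. Edges among them: D–G, D–J, I–J, I–K → e = 4.
Clustering(A) = 4/10 = 2/5.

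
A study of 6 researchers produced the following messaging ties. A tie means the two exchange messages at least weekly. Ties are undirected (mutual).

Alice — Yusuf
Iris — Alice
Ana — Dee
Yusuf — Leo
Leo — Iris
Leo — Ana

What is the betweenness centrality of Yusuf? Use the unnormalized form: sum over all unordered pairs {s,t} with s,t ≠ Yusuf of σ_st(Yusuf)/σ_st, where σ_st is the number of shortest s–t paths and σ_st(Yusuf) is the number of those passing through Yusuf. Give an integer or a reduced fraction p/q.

Pairs whose geodesics pass through Yusuf — Alice–Leo: 1/2; Alice–Dee: 1/2; Alice–Ana: 1/2.
All other pairs contribute 0.
Summing the contributions gives betweenness(Yusuf) = 3/2.

3/2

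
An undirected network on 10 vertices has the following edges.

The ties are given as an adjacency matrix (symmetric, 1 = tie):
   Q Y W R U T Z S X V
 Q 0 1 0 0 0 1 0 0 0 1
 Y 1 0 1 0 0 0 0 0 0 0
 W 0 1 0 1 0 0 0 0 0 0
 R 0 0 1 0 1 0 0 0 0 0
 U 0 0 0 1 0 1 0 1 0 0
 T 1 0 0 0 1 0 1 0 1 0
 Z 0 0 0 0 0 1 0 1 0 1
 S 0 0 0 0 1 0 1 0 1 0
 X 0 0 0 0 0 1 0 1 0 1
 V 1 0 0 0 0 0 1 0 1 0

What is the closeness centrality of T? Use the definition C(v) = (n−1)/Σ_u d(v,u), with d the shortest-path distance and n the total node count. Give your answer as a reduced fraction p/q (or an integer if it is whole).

Distances from T: Q:1, R:2, S:2, U:1, V:2, W:3, X:1, Y:2, Z:1. Sum = 15.
n = 10, so closeness = 9/15 = 3/5.

3/5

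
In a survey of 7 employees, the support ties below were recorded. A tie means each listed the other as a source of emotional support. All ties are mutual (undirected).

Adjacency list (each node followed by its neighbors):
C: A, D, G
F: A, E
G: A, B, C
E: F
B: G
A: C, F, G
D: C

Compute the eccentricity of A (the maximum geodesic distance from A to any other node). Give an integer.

2

Distances from A: B:2, C:1, D:2, E:2, F:1, G:1.
The largest is 2 (to E, D, and B), so the eccentricity of A is 2.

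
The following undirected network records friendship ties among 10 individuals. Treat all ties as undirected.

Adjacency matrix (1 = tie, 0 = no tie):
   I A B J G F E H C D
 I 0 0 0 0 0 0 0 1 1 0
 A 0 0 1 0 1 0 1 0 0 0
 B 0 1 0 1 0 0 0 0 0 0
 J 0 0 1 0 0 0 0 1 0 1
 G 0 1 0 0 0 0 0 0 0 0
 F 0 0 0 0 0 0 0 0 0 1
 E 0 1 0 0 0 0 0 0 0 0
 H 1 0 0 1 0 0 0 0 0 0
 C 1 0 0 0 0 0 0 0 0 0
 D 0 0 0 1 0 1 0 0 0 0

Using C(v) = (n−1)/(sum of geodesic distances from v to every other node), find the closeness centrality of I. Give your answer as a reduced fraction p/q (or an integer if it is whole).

Distances from I: A:4, B:3, C:1, D:3, E:5, F:4, G:5, H:1, J:2. Sum = 28.
n = 10, so closeness = 9/28.

9/28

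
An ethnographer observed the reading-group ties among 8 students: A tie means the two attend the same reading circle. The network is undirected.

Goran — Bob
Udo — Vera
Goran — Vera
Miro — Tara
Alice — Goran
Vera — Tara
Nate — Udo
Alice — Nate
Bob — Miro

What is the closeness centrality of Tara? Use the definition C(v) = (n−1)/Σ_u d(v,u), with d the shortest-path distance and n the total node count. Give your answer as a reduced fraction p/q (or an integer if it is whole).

1/2

Distances from Tara: Alice:3, Bob:2, Goran:2, Miro:1, Nate:3, Udo:2, Vera:1. Sum = 14.
n = 8, so closeness = 7/14 = 1/2.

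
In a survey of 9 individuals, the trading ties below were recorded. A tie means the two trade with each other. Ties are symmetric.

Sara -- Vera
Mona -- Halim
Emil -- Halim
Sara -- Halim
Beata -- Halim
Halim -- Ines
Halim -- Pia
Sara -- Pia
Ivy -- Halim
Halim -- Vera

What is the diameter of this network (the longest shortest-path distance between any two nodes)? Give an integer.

Eccentricity of each node (its greatest distance to any other): Beata:2, Emil:2, Halim:1, Ines:2, Ivy:2, Mona:2, Pia:2, Sara:2, Vera:2.
The maximum eccentricity is 2, realized for instance by the pair Pia–Vera via Pia – Halim – Vera. So the diameter is 2.

2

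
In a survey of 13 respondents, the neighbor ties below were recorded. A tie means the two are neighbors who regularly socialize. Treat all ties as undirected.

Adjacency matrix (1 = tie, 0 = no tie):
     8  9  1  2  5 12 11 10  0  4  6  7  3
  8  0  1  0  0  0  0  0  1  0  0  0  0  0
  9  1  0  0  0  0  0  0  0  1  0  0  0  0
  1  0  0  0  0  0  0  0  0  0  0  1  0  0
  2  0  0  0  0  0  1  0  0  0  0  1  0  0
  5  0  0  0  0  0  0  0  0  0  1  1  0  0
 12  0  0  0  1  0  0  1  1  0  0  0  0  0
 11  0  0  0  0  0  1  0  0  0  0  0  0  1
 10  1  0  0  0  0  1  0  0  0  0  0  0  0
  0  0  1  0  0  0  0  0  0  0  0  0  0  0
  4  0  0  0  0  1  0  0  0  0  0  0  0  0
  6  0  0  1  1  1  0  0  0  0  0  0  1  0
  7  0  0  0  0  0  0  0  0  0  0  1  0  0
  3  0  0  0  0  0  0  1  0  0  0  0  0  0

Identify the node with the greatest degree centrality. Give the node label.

6

Degrees — 0:1, 1:1, 2:2, 3:1, 4:1, 5:2, 6:4, 7:1, 8:2, 9:2, 10:2, 11:2, 12:3.
The maximum is 4, attained only by 6.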